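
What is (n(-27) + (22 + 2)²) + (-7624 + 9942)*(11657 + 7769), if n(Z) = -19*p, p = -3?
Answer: 45030101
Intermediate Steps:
n(Z) = 57 (n(Z) = -19*(-3) = 57)
(n(-27) + (22 + 2)²) + (-7624 + 9942)*(11657 + 7769) = (57 + (22 + 2)²) + (-7624 + 9942)*(11657 + 7769) = (57 + 24²) + 2318*19426 = (57 + 576) + 45029468 = 633 + 45029468 = 45030101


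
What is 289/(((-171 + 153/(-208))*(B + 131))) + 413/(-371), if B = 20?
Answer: -321424325/285875163 ≈ -1.1244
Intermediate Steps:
289/(((-171 + 153/(-208))*(B + 131))) + 413/(-371) = 289/(((-171 + 153/(-208))*(20 + 131))) + 413/(-371) = 289/(((-171 + 153*(-1/208))*151)) + 413*(-1/371) = 289/(((-171 - 153/208)*151)) - 59/53 = 289/((-35721/208*151)) - 59/53 = 289/(-5393871/208) - 59/53 = 289*(-208/5393871) - 59/53 = -60112/5393871 - 59/53 = -321424325/285875163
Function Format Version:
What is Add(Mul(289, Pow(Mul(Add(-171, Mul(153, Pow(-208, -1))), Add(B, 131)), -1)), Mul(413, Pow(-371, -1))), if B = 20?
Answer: Rational(-321424325, 285875163) ≈ -1.1244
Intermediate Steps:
Add(Mul(289, Pow(Mul(Add(-171, Mul(153, Pow(-208, -1))), Add(B, 131)), -1)), Mul(413, Pow(-371, -1))) = Add(Mul(289, Pow(Mul(Add(-171, Mul(153, Pow(-208, -1))), Add(20, 131)), -1)), Mul(413, Pow(-371, -1))) = Add(Mul(289, Pow(Mul(Add(-171, Mul(153, Rational(-1, 208))), 151), -1)), Mul(413, Rational(-1, 371))) = Add(Mul(289, Pow(Mul(Add(-171, Rational(-153, 208)), 151), -1)), Rational(-59, 53)) = Add(Mul(289, Pow(Mul(Rational(-35721, 208), 151), -1)), Rational(-59, 53)) = Add(Mul(289, Pow(Rational(-5393871, 208), -1)), Rational(-59, 53)) = Add(Mul(289, Rational(-208, 5393871)), Rational(-59, 53)) = Add(Rational(-60112, 5393871), Rational(-59, 53)) = Rational(-321424325, 285875163)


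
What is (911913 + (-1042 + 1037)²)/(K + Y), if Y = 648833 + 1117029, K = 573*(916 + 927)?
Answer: 911938/2821901 ≈ 0.32316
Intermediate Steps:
K = 1056039 (K = 573*1843 = 1056039)
Y = 1765862
(911913 + (-1042 + 1037)²)/(K + Y) = (911913 + (-1042 + 1037)²)/(1056039 + 1765862) = (911913 + (-5)²)/2821901 = (911913 + 25)*(1/2821901) = 911938*(1/2821901) = 911938/2821901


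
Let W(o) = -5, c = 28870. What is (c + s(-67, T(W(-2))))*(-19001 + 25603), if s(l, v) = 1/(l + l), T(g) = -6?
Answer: 12770179279/67 ≈ 1.9060e+8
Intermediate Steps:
s(l, v) = 1/(2*l)
(c + s(-67, T(W(-2))))*(-19001 + 25603) = (28870 + (½)/(-67))*(-19001 + 25603) = (28870 + (½)*(-1/67))*6602 = (28870 - 1/134)*6602 = (3868579/134)*6602 = 12770179279/67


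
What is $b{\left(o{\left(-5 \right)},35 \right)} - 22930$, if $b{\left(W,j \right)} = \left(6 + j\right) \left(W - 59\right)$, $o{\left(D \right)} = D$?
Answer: $-25554$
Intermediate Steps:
$b{\left(W,j \right)} = \left(-59 + W\right) \left(6 + j\right)$ ($b{\left(W,j \right)} = \left(6 + j\right) \left(-59 + W\right) = \left(-59 + W\right) \left(6 + j\right)$)
$b{\left(o{\left(-5 \right)},35 \right)} - 22930 = \left(-354 - 2065 + 6 \left(-5\right) - 175\right) - 22930 = \left(-354 - 2065 - 30 - 175\right) - 22930 = -2624 - 22930 = -25554$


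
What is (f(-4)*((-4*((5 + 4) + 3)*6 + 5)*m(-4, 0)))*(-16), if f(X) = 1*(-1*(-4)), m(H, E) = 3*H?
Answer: -217344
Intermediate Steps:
f(X) = 4 (f(X) = 1*4 = 4)
(f(-4)*((-4*((5 + 4) + 3)*6 + 5)*m(-4, 0)))*(-16) = (4*((-4*((5 + 4) + 3)*6 + 5)*(3*(-4))))*(-16) = (4*((-4*(9 + 3)*6 + 5)*(-12)))*(-16) = (4*((-4*12*6 + 5)*(-12)))*(-16) = (4*((-48*6 + 5)*(-12)))*(-16) = (4*((-288 + 5)*(-12)))*(-16) = (4*(-283*(-12)))*(-16) = (4*3396)*(-16) = 13584*(-16) = -217344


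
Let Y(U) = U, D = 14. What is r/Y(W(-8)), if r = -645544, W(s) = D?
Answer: -322772/7 ≈ -46110.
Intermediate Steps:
W(s) = 14
r/Y(W(-8)) = -645544/14 = -645544*1/14 = -322772/7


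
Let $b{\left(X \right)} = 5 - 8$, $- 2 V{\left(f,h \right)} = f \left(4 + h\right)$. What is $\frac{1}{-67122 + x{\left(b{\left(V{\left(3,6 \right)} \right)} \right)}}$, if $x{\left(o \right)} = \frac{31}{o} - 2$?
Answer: $- \frac{3}{201403} \approx -1.4896 \cdot 10^{-5}$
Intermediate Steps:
$V{\left(f,h \right)} = - \frac{f \left(4 + h\right)}{2}$
$b{\left(X \right)} = -3$ ($b{\left(X \right)} = 5 - 8 = -3$)
$x{\left(o \right)} = -2 + \frac{31}{o}$
$\frac{1}{-67122 + x{\left(b{\left(V{\left(3,6 \right)} \right)} \right)}} = \frac{1}{-67122 + \left(-2 + \frac{31}{-3}\right)} = \frac{1}{-67122 + \left(-2 + 31 \left(- \frac{1}{3}\right)\right)} = \frac{1}{-67122 - \frac{37}{3}} = \frac{1}{- \frac{201403}{3}} = - \frac{3}{201403}$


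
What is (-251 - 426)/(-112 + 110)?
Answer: 677/2 ≈ 338.50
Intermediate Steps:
(-251 - 426)/(-112 + 110) = -677/(-2) = -677*(-1/2) = 677/2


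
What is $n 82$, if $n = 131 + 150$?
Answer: $23042$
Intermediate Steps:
$n = 281$
$n 82 = 281 \cdot 82 = 23042$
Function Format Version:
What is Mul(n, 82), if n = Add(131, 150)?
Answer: 23042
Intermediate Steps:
n = 281
Mul(n, 82) = Mul(281, 82) = 23042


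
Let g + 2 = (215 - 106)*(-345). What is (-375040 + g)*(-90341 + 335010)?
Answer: -100961928843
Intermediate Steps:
g = -37607 (g = -2 + (215 - 106)*(-345) = -2 + 109*(-345) = -2 - 37605 = -37607)
(-375040 + g)*(-90341 + 335010) = (-375040 - 37607)*(-90341 + 335010) = -412647*244669 = -100961928843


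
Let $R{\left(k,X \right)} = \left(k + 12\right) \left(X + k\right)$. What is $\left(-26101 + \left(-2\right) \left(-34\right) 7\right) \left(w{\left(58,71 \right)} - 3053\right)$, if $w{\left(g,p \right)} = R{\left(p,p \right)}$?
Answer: $-223783125$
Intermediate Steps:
$R{\left(k,X \right)} = \left(12 + k\right) \left(X + k\right)$
$w{\left(g,p \right)} = 2 p^{2} + 24 p$ ($w{\left(g,p \right)} = p^{2} + 12 p + 12 p + p p = p^{2} + 12 p + 12 p + p^{2} = 2 p^{2} + 24 p$)
$\left(-26101 + \left(-2\right) \left(-34\right) 7\right) \left(w{\left(58,71 \right)} - 3053\right) = \left(-26101 + \left(-2\right) \left(-34\right) 7\right) \left(2 \cdot 71 \left(12 + 71\right) - 3053\right) = \left(-26101 + 68 \cdot 7\right) \left(2 \cdot 71 \cdot 83 - 3053\right) = \left(-26101 + 476\right) \left(11786 - 3053\right) = \left(-25625\right) 8733 = -223783125$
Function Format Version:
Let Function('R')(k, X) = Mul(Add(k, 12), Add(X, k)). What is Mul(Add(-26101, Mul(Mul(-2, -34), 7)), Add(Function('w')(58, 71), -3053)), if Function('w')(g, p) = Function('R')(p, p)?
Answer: -223783125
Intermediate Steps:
Function('R')(k, X) = Mul(Add(12, k), Add(X, k))
Function('w')(g, p) = Add(Mul(2, Pow(p, 2)), Mul(24, p)) (Function('w')(g, p) = Add(Pow(p, 2), Mul(12, p), Mul(12, p), Mul(p, p)) = Add(Pow(p, 2), Mul(12, p), Mul(12, p), Pow(p, 2)) = Add(Mul(2, Pow(p, 2)), Mul(24, p)))
Mul(Add(-26101, Mul(Mul(-2, -34), 7)), Add(Function('w')(58, 71), -3053)) = Mul(Add(-26101, Mul(Mul(-2, -34), 7)), Add(Mul(2, 71, Add(12, 71)), -3053)) = Mul(Add(-26101, Mul(68, 7)), Add(Mul(2, 71, 83), -3053)) = Mul(Add(-26101, 476), Add(11786, -3053)) = Mul(-25625, 8733) = -223783125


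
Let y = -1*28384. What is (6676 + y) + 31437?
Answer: 9729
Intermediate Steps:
y = -28384
(6676 + y) + 31437 = (6676 - 28384) + 31437 = -21708 + 31437 = 9729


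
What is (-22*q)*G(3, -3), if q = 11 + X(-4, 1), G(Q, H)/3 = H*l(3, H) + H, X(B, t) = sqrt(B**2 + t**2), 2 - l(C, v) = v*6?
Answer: 45738 + 4158*sqrt(17) ≈ 62882.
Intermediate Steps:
l(C, v) = 2 - 6*v (l(C, v) = 2 - v*6 = 2 - 6*v)
G(Q, H) = 3*H + 3*H*(2 - 6*H) (G(Q, H) = 3*(H*(2 - 6*H) + H) = 3*(H + H*(2 - 6*H)) = 3*H + 3*H*(2 - 6*H))
q = 11 + sqrt(17) (q = 11 + sqrt((-4)**2 + 1**2) = 11 + sqrt(16 + 1) = 11 + sqrt(17) ≈ 15.123)
(-22*q)*G(3, -3) = (-22*(11 + sqrt(17)))*(9*(-3)*(1 - 2*(-3))) = (-242 - 22*sqrt(17))*(9*(-3)*(1 + 6)) = (-242 - 22*sqrt(17))*(9*(-3)*7) = (-242 - 22*sqrt(17))*(-189) = 45738 + 4158*sqrt(17)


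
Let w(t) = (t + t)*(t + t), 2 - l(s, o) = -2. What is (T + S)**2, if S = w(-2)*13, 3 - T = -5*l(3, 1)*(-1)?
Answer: 36481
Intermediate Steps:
l(s, o) = 4 (l(s, o) = 2 - 1*(-2) = 2 + 2 = 4)
w(t) = 4*t**2 (w(t) = (2*t)*(2*t) = 4*t**2)
T = -17 (T = 3 - (-5*4)*(-1) = 3 - (-20)*(-1) = 3 - 1*20 = 3 - 20 = -17)
S = 208 (S = (4*(-2)**2)*13 = (4*4)*13 = 16*13 = 208)
(T + S)**2 = (-17 + 208)**2 = 191**2 = 36481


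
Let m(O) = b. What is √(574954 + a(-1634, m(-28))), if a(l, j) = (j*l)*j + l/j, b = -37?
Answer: I*√2275206590/37 ≈ 1289.2*I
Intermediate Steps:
m(O) = -37
a(l, j) = l/j + l*j² (a(l, j) = l*j² + l/j = l/j + l*j²)
√(574954 + a(-1634, m(-28))) = √(574954 - 1634*(1 + (-37)³)/(-37)) = √(574954 - 1634*(-1/37)*(1 - 50653)) = √(574954 - 1634*(-1/37)*(-50652)) = √(574954 - 82765368/37) = √(-61492070/37) = I*√2275206590/37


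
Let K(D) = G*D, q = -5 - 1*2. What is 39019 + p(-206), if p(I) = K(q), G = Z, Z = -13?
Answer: 39110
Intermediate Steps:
G = -13
q = -7 (q = -5 - 2 = -7)
K(D) = -13*D
p(I) = 91 (p(I) = -13*(-7) = 91)
39019 + p(-206) = 39019 + 91 = 39110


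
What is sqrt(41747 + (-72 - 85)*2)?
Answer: sqrt(41433) ≈ 203.55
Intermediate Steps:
sqrt(41747 + (-72 - 85)*2) = sqrt(41747 - 157*2) = sqrt(41747 - 314) = sqrt(41433)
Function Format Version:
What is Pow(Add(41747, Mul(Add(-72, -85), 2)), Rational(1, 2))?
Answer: Pow(41433, Rational(1, 2)) ≈ 203.55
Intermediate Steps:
Pow(Add(41747, Mul(Add(-72, -85), 2)), Rational(1, 2)) = Pow(Add(41747, Mul(-157, 2)), Rational(1, 2)) = Pow(Add(41747, -314), Rational(1, 2)) = Pow(41433, Rational(1, 2))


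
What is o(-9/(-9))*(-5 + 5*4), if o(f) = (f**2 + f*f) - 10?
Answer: -120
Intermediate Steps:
o(f) = -10 + 2*f**2 (o(f) = (f**2 + f**2) - 10 = 2*f**2 - 10 = -10 + 2*f**2)
o(-9/(-9))*(-5 + 5*4) = (-10 + 2*(-9/(-9))**2)*(-5 + 5*4) = (-10 + 2*(-9*(-1/9))**2)*(-5 + 20) = (-10 + 2*1**2)*15 = (-10 + 2*1)*15 = (-10 + 2)*15 = -8*15 = -120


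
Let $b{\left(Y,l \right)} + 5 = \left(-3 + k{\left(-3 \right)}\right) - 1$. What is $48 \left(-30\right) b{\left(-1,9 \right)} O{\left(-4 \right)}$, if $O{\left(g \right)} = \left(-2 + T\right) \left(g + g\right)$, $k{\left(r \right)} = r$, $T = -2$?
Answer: $552960$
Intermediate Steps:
$b{\left(Y,l \right)} = -12$ ($b{\left(Y,l \right)} = -5 - 7 = -12$)
$O{\left(g \right)} = - 8 g$ ($O{\left(g \right)} = \left(-2 - 2\right) \left(g + g\right) = - 4 \cdot 2 g = - 8 g$)
$48 \left(-30\right) b{\left(-1,9 \right)} O{\left(-4 \right)} = 48 \left(-30\right) \left(-12\right) \left(\left(-8\right) \left(-4\right)\right) = \left(-1440\right) \left(-12\right) 32 = 17280 \cdot 32 = 552960$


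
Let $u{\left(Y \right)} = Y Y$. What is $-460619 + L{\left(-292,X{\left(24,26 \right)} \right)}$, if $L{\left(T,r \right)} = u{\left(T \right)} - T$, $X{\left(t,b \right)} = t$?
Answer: $-375063$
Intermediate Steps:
$u{\left(Y \right)} = Y^{2}$
$L{\left(T,r \right)} = T^{2} - T$
$-460619 + L{\left(-292,X{\left(24,26 \right)} \right)} = -460619 - 292 \left(-1 - 292\right) = -460619 - -85556 = -460619 + 85556 = -375063$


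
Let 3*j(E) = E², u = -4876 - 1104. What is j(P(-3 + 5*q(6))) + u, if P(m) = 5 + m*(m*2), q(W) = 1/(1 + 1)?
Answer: -71639/12 ≈ -5969.9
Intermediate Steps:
u = -5980
q(W) = ½ (q(W) = 1/2 = ½)
P(m) = 5 + 2*m² (P(m) = 5 + m*(2*m) = 5 + 2*m²)
j(E) = E²/3
j(P(-3 + 5*q(6))) + u = (5 + 2*(-3 + 5*(½))²)²/3 - 5980 = (5 + 2*(-3 + 5/2)²)²/3 - 5980 = (5 + 2*(-½)²)²/3 - 5980 = (5 + 2*(¼))²/3 - 5980 = (5 + ½)²/3 - 5980 = (11/2)²/3 - 5980 = (⅓)*(121/4) - 5980 = 121/12 - 5980 = -71639/12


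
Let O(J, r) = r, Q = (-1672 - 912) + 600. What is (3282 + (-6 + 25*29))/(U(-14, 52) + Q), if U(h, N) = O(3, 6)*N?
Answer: -4001/1672 ≈ -2.3929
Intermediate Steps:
Q = -1984 (Q = -2584 + 600 = -1984)
U(h, N) = 6*N
(3282 + (-6 + 25*29))/(U(-14, 52) + Q) = (3282 + (-6 + 25*29))/(6*52 - 1984) = (3282 + (-6 + 725))/(312 - 1984) = (3282 + 719)/(-1672) = 4001*(-1/1672) = -4001/1672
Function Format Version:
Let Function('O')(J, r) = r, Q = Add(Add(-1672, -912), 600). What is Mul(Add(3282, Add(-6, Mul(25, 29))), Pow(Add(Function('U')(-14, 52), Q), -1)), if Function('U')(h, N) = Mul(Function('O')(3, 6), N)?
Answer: Rational(-4001, 1672) ≈ -2.3929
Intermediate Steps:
Q = -1984 (Q = Add(-2584, 600) = -1984)
Function('U')(h, N) = Mul(6, N)
Mul(Add(3282, Add(-6, Mul(25, 29))), Pow(Add(Function('U')(-14, 52), Q), -1)) = Mul(Add(3282, Add(-6, Mul(25, 29))), Pow(Add(Mul(6, 52), -1984), -1)) = Mul(Add(3282, Add(-6, 725)), Pow(Add(312, -1984), -1)) = Mul(Add(3282, 719), Pow(-1672, -1)) = Mul(4001, Rational(-1, 1672)) = Rational(-4001, 1672)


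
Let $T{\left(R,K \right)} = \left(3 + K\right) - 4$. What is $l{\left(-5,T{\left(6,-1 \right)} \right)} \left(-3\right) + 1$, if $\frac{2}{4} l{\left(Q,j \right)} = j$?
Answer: $13$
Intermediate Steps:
$T{\left(R,K \right)} = -1 + K$
$l{\left(Q,j \right)} = 2 j$
$l{\left(-5,T{\left(6,-1 \right)} \right)} \left(-3\right) + 1 = 2 \left(-1 - 1\right) \left(-3\right) + 1 = 2 \left(-2\right) \left(-3\right) + 1 = \left(-4\right) \left(-3\right) + 1 = 12 + 1 = 13$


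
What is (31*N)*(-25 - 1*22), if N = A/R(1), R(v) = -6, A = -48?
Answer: -11656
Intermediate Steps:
N = 8 (N = -48/(-6) = -48*(-⅙) = 8)
(31*N)*(-25 - 1*22) = (31*8)*(-25 - 1*22) = 248*(-25 - 22) = 248*(-47) = -11656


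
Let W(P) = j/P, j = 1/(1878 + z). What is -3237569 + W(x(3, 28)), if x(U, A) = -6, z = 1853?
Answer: -72476219635/22386 ≈ -3.2376e+6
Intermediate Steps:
j = 1/3731 (j = 1/(1878 + 1853) = 1/3731 ≈ 0.00026802)
W(P) = 1/(3731*P)
-3237569 + W(x(3, 28)) = -3237569 + (1/3731)/(-6) = -3237569 + (1/3731)*(-1/6) = -3237569 - 1/22386 = -72476219635/22386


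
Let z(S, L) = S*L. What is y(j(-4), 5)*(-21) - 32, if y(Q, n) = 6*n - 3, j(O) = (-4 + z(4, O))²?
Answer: -599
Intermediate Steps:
z(S, L) = L*S
j(O) = (-4 + 4*O)² (j(O) = (-4 + O*4)² = (-4 + 4*O)²)
y(Q, n) = -3 + 6*n
y(j(-4), 5)*(-21) - 32 = (-3 + 6*5)*(-21) - 32 = (-3 + 30)*(-21) - 32 = 27*(-21) - 32 = -567 - 32 = -599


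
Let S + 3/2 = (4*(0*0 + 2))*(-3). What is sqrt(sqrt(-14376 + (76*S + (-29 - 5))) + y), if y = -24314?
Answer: sqrt(-24314 + 2*I*sqrt(4087)) ≈ 0.41 + 155.93*I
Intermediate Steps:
S = -51/2 (S = -3/2 + (4*(0*0 + 2))*(-3) = -3/2 + (4*(0 + 2))*(-3) = -3/2 + (4*2)*(-3) = -3/2 + 8*(-3) = -3/2 - 24 = -51/2 ≈ -25.500)
sqrt(sqrt(-14376 + (76*S + (-29 - 5))) + y) = sqrt(sqrt(-14376 + (76*(-51/2) + (-29 - 5))) - 24314) = sqrt(sqrt(-14376 + (-1938 - 34)) - 24314) = sqrt(sqrt(-14376 - 1972) - 24314) = sqrt(sqrt(-16348) - 24314) = sqrt(2*I*sqrt(4087) - 24314) = sqrt(-24314 + 2*I*sqrt(4087))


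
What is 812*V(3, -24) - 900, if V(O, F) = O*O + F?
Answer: -13080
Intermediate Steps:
V(O, F) = F + O**2 (V(O, F) = O**2 + F = F + O**2)
812*V(3, -24) - 900 = 812*(-24 + 3**2) - 900 = 812*(-24 + 9) - 900 = 812*(-15) - 900 = -12180 - 900 = -13080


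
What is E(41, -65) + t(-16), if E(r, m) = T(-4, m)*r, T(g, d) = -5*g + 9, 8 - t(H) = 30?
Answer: 1167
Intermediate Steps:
t(H) = -22 (t(H) = 8 - 1*30 = 8 - 30 = -22)
T(g, d) = 9 - 5*g
E(r, m) = 29*r (E(r, m) = (9 - 5*(-4))*r = (9 + 20)*r = 29*r)
E(41, -65) + t(-16) = 29*41 - 22 = 1189 - 22 = 1167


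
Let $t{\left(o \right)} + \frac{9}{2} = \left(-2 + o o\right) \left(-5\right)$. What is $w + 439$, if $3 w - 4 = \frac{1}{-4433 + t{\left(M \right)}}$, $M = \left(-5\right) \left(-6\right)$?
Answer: $\frac{7862151}{17855} \approx 440.33$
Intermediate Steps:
$M = 30$
$t{\left(o \right)} = \frac{11}{2} - 5 o^{2}$ ($t{\left(o \right)} = - \frac{9}{2} + \left(-2 + o o\right) \left(-5\right) = - \frac{9}{2} + \left(-2 + o^{2}\right) \left(-5\right) = - \frac{9}{2} - \left(-10 + 5 o^{2}\right) = \frac{11}{2} - 5 o^{2}$)
$w = \frac{23806}{17855}$ ($w = \frac{4}{3} + \frac{1}{3 \left(-4433 + \left(\frac{11}{2} - 5 \cdot 30^{2}\right)\right)} = \frac{4}{3} + \frac{1}{3 \left(-4433 + \left(\frac{11}{2} - 4500\right)\right)} = \frac{4}{3} + \frac{1}{3 \left(-4433 - \frac{8989}{2}\right)} = \frac{4}{3} + \frac{1}{3 \left(- \frac{17855}{2}\right)} = \frac{4}{3} + \frac{1}{3} \left(- \frac{2}{17855}\right) = \frac{4}{3} - \frac{2}{53565} = \frac{23806}{17855} \approx 1.3333$)
$w + 439 = \frac{23806}{17855} + 439 = \frac{7862151}{17855}$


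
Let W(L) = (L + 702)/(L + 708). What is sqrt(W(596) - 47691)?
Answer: I*sqrt(5068302929)/326 ≈ 218.38*I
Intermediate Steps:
W(L) = (702 + L)/(708 + L)
sqrt(W(596) - 47691) = sqrt((702 + 596)/(708 + 596) - 47691) = sqrt(1298/1304 - 47691) = sqrt((1/1304)*1298 - 47691) = sqrt(649/652 - 47691) = sqrt(-31093883/652) = I*sqrt(5068302929)/326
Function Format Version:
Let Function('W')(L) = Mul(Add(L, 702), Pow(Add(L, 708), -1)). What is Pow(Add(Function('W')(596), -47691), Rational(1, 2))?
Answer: Mul(Rational(1, 326), I, Pow(5068302929, Rational(1, 2))) ≈ Mul(218.38, I)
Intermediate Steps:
Function('W')(L) = Mul(Pow(Add(708, L), -1), Add(702, L)) (Function('W')(L) = Mul(Add(702, L), Pow(Add(708, L), -1)) = Mul(Pow(Add(708, L), -1), Add(702, L)))
Pow(Add(Function('W')(596), -47691), Rational(1, 2)) = Pow(Add(Mul(Pow(Add(708, 596), -1), Add(702, 596)), -47691), Rational(1, 2)) = Pow(Add(Mul(Pow(1304, -1), 1298), -47691), Rational(1, 2)) = Pow(Add(Mul(Rational(1, 1304), 1298), -47691), Rational(1, 2)) = Pow(Add(Rational(649, 652), -47691), Rational(1, 2)) = Pow(Rational(-31093883, 652), Rational(1, 2)) = Mul(Rational(1, 326), I, Pow(5068302929, Rational(1, 2)))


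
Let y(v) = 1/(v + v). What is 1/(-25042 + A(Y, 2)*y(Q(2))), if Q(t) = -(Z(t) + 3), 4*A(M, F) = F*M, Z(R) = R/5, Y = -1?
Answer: -68/1702851 ≈ -3.9933e-5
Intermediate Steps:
Z(R) = R/5 (Z(R) = R*(1/5) = R/5)
A(M, F) = F*M/4 (A(M, F) = (F*M)/4 = F*M/4)
Q(t) = -3 - t/5 (Q(t) = -(t/5 + 3) = -(3 + t/5) = -3 - t/5)
y(v) = 1/(2*v)
1/(-25042 + A(Y, 2)*y(Q(2))) = 1/(-25042 + ((1/4)*2*(-1))*(1/(2*(-3 - 1/5*2)))) = 1/(-25042 - 1/(4*(-3 - 2/5))) = 1/(-25042 - 1/(4*(-17/5))) = 1/(-25042 - (-5)/(4*17)) = 1/(-25042 - 1/2*(-5/34)) = 1/(-25042 + 5/68) = 1/(-1702851/68) = -68/1702851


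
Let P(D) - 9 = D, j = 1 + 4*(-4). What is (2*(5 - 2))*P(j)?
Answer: -36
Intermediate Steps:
j = -15 (j = 1 - 16 = -15)
P(D) = 9 + D
(2*(5 - 2))*P(j) = (2*(5 - 2))*(9 - 15) = (2*3)*(-6) = 6*(-6) = -36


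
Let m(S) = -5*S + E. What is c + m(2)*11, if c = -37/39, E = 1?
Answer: -3898/39 ≈ -99.949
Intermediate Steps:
c = -37/39 (c = -37*1/39 = -37/39 ≈ -0.94872)
m(S) = 1 - 5*S (m(S) = -5*S + 1 = 1 - 5*S)
c + m(2)*11 = -37/39 + (1 - 5*2)*11 = -37/39 + (1 - 10)*11 = -37/39 - 9*11 = -37/39 - 99 = -3898/39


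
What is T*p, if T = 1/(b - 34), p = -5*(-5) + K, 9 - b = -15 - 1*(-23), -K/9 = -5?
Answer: -70/33 ≈ -2.1212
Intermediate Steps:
K = 45 (K = -9*(-5) = 45)
b = 1 (b = 9 - (-15 - 1*(-23)) = 9 - (-15 + 23) = 9 - 1*8 = 9 - 8 = 1)
p = 70 (p = -5*(-5) + 45 = 25 + 45 = 70)
T = -1/33 (T = 1/(1 - 34) = 1/(-33) = -1/33 ≈ -0.030303)
T*p = -1/33*70 = -70/33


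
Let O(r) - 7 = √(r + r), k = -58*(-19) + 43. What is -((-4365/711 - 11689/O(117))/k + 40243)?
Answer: -673439778817/16734175 + 35067*√26/211825 ≈ -40243.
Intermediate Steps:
k = 1145 (k = 1102 + 43 = 1145)
O(r) = 7 + √2*√r (O(r) = 7 + √(r + r) = 7 + √(2*r) = 7 + √2*√r)
-((-4365/711 - 11689/O(117))/k + 40243) = -((-4365/711 - 11689/(7 + √2*√117))/1145 + 40243) = -((-4365*1/711 - 11689/(7 + √2*(3*√13)))*(1/1145) + 40243) = -((-485/79 - 11689/(7 + 3*√26))*(1/1145) + 40243) = -((-97/18091 - 11689/(1145*(7 + 3*√26))) + 40243) = -(728036016/18091 - 11689/(1145*(7 + 3*√26))) = -728036016/18091 + 11689/(1145*(7 + 3*√26))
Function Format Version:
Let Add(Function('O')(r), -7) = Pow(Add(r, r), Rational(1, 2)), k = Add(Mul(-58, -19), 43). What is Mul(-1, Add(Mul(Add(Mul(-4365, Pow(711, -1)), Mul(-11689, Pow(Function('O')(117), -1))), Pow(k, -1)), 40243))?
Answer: Add(Rational(-673439778817, 16734175), Mul(Rational(35067, 211825), Pow(26, Rational(1, 2)))) ≈ -40243.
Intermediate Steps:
k = 1145 (k = Add(1102, 43) = 1145)
Function('O')(r) = Add(7, Mul(Pow(2, Rational(1, 2)), Pow(r, Rational(1, 2)))) (Function('O')(r) = Add(7, Pow(Add(r, r), Rational(1, 2))) = Add(7, Pow(Mul(2, r), Rational(1, 2))) = Add(7, Mul(Pow(2, Rational(1, 2)), Pow(r, Rational(1, 2)))))
Mul(-1, Add(Mul(Add(Mul(-4365, Pow(711, -1)), Mul(-11689, Pow(Function('O')(117), -1))), Pow(k, -1)), 40243)) = Mul(-1, Add(Mul(Add(Mul(-4365, Pow(711, -1)), Mul(-11689, Pow(Add(7, Mul(Pow(2, Rational(1, 2)), Pow(117, Rational(1, 2)))), -1))), Pow(1145, -1)), 40243)) = Mul(-1, Add(Mul(Add(Mul(-4365, Rational(1, 711)), Mul(-11689, Pow(Add(7, Mul(Pow(2, Rational(1, 2)), Mul(3, Pow(13, Rational(1, 2))))), -1))), Rational(1, 1145)), 40243)) = Mul(-1, Add(Mul(Add(Rational(-485, 79), Mul(-11689, Pow(Add(7, Mul(3, Pow(26, Rational(1, 2)))), -1))), Rational(1, 1145)), 40243)) = Mul(-1, Add(Add(Rational(-97, 18091), Mul(Rational(-11689, 1145), Pow(Add(7, Mul(3, Pow(26, Rational(1, 2)))), -1))), 40243)) = Mul(-1, Add(Rational(728036016, 18091), Mul(Rational(-11689, 1145), Pow(Add(7, Mul(3, Pow(26, Rational(1, 2)))), -1)))) = Add(Rational(-728036016, 18091), Mul(Rational(11689, 1145), Pow(Add(7, Mul(3, Pow(26, Rational(1, 2)))), -1)))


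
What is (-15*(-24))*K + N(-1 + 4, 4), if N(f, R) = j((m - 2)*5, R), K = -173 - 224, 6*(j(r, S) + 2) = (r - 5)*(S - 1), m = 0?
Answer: -285859/2 ≈ -1.4293e+5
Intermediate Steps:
j(r, S) = -2 + (-1 + S)*(-5 + r)/6 (j(r, S) = -2 + ((r - 5)*(S - 1))/6 = -2 + ((-5 + r)*(-1 + S))/6 = -2 + ((-1 + S)*(-5 + r))/6 = -2 + (-1 + S)*(-5 + r)/6)
K = -397
N(f, R) = ½ - 5*R/2 (N(f, R) = -7/6 - 5*R/6 - (0 - 2)*5/6 + R*((0 - 2)*5)/6 = -7/6 - 5*R/6 - (-1)*5/3 + R*(-2*5)/6 = -7/6 - 5*R/6 - ⅙*(-10) + (⅙)*R*(-10) = -7/6 - 5*R/6 + 5/3 - 5*R/3 = ½ - 5*R/2)
(-15*(-24))*K + N(-1 + 4, 4) = -15*(-24)*(-397) + (½ - 5/2*4) = 360*(-397) + (½ - 10) = -142920 - 19/2 = -285859/2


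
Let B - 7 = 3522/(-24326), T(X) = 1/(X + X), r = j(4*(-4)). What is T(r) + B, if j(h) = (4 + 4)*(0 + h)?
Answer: 21333117/3113728 ≈ 6.8513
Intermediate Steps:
j(h) = 8*h
r = -128 (r = 8*(4*(-4)) = 8*(-16) = -128)
T(X) = 1/(2*X)
B = 83380/12163 (B = 7 + 3522/(-24326) = 7 + 3522*(-1/24326) = 7 - 1761/12163 = 83380/12163 ≈ 6.8552)
T(r) + B = (½)/(-128) + 83380/12163 = (½)*(-1/128) + 83380/12163 = -1/256 + 83380/12163 = 21333117/3113728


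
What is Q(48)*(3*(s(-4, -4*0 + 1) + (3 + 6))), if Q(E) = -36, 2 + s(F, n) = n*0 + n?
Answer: -864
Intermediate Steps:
s(F, n) = -2 + n (s(F, n) = -2 + (n*0 + n) = -2 + (0 + n) = -2 + n)
Q(48)*(3*(s(-4, -4*0 + 1) + (3 + 6))) = -108*((-2 + (-4*0 + 1)) + (3 + 6)) = -108*((-2 + (0 + 1)) + 9) = -108*((-2 + 1) + 9) = -108*(-1 + 9) = -108*8 = -36*24 = -864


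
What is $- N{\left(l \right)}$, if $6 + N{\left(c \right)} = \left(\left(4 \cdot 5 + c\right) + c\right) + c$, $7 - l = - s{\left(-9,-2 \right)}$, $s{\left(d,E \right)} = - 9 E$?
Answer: $-89$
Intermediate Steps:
$l = 25$ ($l = 7 - - \left(-9\right) \left(-2\right) = 7 - \left(-1\right) 18 = 7 - -18 = 7 + 18 = 25$)
$N{\left(c \right)} = 14 + 3 c$ ($N{\left(c \right)} = -6 + \left(\left(\left(4 \cdot 5 + c\right) + c\right) + c\right) = -6 + \left(\left(\left(20 + c\right) + c\right) + c\right) = -6 + \left(\left(20 + 2 c\right) + c\right) = -6 + \left(20 + 3 c\right) = 14 + 3 c$)
$- N{\left(l \right)} = - (14 + 3 \cdot 25) = - (14 + 75) = \left(-1\right) 89 = -89$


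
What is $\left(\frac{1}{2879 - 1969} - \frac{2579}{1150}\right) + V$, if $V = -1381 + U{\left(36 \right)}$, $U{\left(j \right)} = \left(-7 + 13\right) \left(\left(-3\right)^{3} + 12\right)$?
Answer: $- \frac{77087362}{52325} \approx -1473.2$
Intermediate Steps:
$U{\left(j \right)} = -90$ ($U{\left(j \right)} = 6 \left(-27 + 12\right) = 6 \left(-15\right) = -90$)
$V = -1471$ ($V = -1381 - 90 = -1471$)
$\left(\frac{1}{2879 - 1969} - \frac{2579}{1150}\right) + V = \left(\frac{1}{2879 - 1969} - \frac{2579}{1150}\right) - 1471 = \left(\frac{1}{910} - \frac{2579}{1150}\right) - 1471 = - \frac{117287}{52325} - 1471 = - \frac{77087362}{52325}$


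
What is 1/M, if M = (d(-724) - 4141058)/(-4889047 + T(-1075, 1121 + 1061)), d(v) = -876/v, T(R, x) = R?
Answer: 885112082/749531279 ≈ 1.1809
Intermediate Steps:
M = 749531279/885112082 (M = (-876/(-724) - 4141058)/(-4889047 - 1075) = (-876*(-1/724) - 4141058)/(-4890122) = (219/181 - 4141058)*(-1/4890122) = -749531279/181*(-1/4890122) = 749531279/885112082 ≈ 0.84682)
1/M = 1/(749531279/885112082) = 885112082/749531279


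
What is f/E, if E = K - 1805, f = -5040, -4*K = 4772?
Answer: 2520/1499 ≈ 1.6811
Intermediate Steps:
K = -1193 (K = -¼*4772 = -1193)
E = -2998 (E = -1193 - 1805 = -2998)
f/E = -5040/(-2998) = -5040*(-1/2998) = 2520/1499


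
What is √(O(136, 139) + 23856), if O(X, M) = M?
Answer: √23995 ≈ 154.90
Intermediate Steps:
√(O(136, 139) + 23856) = √(139 + 23856) = √23995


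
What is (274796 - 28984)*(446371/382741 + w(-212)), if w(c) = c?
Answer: -19835730758452/382741 ≈ -5.1825e+7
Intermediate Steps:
(274796 - 28984)*(446371/382741 + w(-212)) = (274796 - 28984)*(446371/382741 - 212) = 245812*(446371*(1/382741) - 212) = 245812*(446371/382741 - 212) = 245812*(-80694721/382741) = -19835730758452/382741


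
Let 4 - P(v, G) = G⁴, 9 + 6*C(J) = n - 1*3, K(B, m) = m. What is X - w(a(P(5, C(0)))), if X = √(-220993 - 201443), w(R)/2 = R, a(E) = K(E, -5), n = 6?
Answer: 10 + 2*I*√105609 ≈ 10.0 + 649.95*I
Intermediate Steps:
C(J) = -1 (C(J) = -3/2 + (6 - 1*3)/6 = -3/2 + (6 - 3)/6 = -3/2 + (⅙)*3 = -3/2 + ½ = -1)
P(v, G) = 4 - G⁴
a(E) = -5
w(R) = 2*R
X = 2*I*√105609 (X = √(-422436) = 2*I*√105609 ≈ 649.95*I)
X - w(a(P(5, C(0)))) = 2*I*√105609 - 2*(-5) = 2*I*√105609 - 1*(-10) = 2*I*√105609 + 10 = 10 + 2*I*√105609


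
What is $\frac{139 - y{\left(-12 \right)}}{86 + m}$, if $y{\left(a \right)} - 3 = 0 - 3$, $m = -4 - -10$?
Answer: $\frac{139}{92} \approx 1.5109$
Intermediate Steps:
$m = 6$ ($m = -4 + 10 = 6$)
$y{\left(a \right)} = 0$ ($y{\left(a \right)} = 3 + \left(0 - 3\right) = 3 - 3 = 0$)
$\frac{139 - y{\left(-12 \right)}}{86 + m} = \frac{139 - 0}{86 + 6} = \frac{139 + 0}{92} = 139 \cdot \frac{1}{92} = \frac{139}{92}$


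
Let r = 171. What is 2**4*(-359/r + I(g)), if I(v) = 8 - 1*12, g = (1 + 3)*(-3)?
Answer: -16688/171 ≈ -97.591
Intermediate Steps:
g = -12 (g = 4*(-3) = -12)
I(v) = -4 (I(v) = 8 - 12 = -4)
2**4*(-359/r + I(g)) = 2**4*(-359/171 - 4) = 16*(-359*1/171 - 4) = 16*(-359/171 - 4) = 16*(-1043/171) = -16688/171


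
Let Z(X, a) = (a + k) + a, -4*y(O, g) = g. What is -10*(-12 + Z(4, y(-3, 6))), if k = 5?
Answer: 100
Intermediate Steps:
y(O, g) = -g/4
Z(X, a) = 5 + 2*a (Z(X, a) = (a + 5) + a = (5 + a) + a = 5 + 2*a)
-10*(-12 + Z(4, y(-3, 6))) = -10*(-12 + (5 + 2*(-1/4*6))) = -10*(-12 + (5 + 2*(-3/2))) = -10*(-12 + (5 - 3)) = -10*(-12 + 2) = -10*(-10) = 100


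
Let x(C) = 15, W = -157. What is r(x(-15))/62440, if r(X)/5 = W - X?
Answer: -43/3122 ≈ -0.013773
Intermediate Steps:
r(X) = -785 - 5*X (r(X) = 5*(-157 - X) = -785 - 5*X)
r(x(-15))/62440 = (-785 - 5*15)/62440 = (-785 - 75)*(1/62440) = -860*1/62440 = -43/3122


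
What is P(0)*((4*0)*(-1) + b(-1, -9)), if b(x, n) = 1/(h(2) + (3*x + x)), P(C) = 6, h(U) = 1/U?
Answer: -12/7 ≈ -1.7143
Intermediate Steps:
b(x, n) = 1/(½ + 4*x) (b(x, n) = 1/(1/2 + (3*x + x)) = 1/(½ + 4*x))
P(0)*((4*0)*(-1) + b(-1, -9)) = 6*((4*0)*(-1) + 2/(1 + 8*(-1))) = 6*(0*(-1) + 2/(1 - 8)) = 6*(0 + 2/(-7)) = 6*(0 + 2*(-⅐)) = 6*(0 - 2/7) = 6*(-2/7) = -12/7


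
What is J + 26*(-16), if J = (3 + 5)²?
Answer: -352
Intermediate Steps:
J = 64 (J = 8² = 64)
J + 26*(-16) = 64 + 26*(-16) = 64 - 416 = -352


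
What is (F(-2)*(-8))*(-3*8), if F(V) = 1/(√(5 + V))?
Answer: 64*√3 ≈ 110.85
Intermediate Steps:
F(V) = (5 + V)^(-½)
(F(-2)*(-8))*(-3*8) = (-8/√(5 - 2))*(-3*8) = (-8/√3)*(-24) = ((√3/3)*(-8))*(-24) = -8*√3/3*(-24) = 64*√3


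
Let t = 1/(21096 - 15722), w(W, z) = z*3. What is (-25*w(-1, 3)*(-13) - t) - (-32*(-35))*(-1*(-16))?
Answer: -80583131/5374 ≈ -14995.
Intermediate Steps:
w(W, z) = 3*z
t = 1/5374 ≈ 0.00018608
(-25*w(-1, 3)*(-13) - t) - (-32*(-35))*(-1*(-16)) = (-75*3*(-13) - 1*1/5374) - (-32*(-35))*(-1*(-16)) = (-25*9*(-13) - 1/5374) - 1120*16 = (-225*(-13) - 1/5374) - 1*17920 = (2925 - 1/5374) - 17920 = 15718949/5374 - 17920 = -80583131/5374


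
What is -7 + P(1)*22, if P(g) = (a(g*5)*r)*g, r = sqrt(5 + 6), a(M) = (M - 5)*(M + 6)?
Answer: -7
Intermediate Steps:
a(M) = (-5 + M)*(6 + M)
r = sqrt(11) ≈ 3.3166
P(g) = g*sqrt(11)*(-30 + 5*g + 25*g**2) (P(g) = ((-30 + g*5 + (g*5)**2)*sqrt(11))*g = ((-30 + 5*g + (5*g)**2)*sqrt(11))*g = ((-30 + 5*g + 25*g**2)*sqrt(11))*g = (sqrt(11)*(-30 + 5*g + 25*g**2))*g = g*sqrt(11)*(-30 + 5*g + 25*g**2))
-7 + P(1)*22 = -7 + (5*1*sqrt(11)*(-6 + 1 + 5*1**2))*22 = -7 + (5*1*sqrt(11)*(-6 + 1 + 5*1))*22 = -7 + (5*1*sqrt(11)*(-6 + 1 + 5))*22 = -7 + (5*1*sqrt(11)*0)*22 = -7 + 0*22 = -7 + 0 = -7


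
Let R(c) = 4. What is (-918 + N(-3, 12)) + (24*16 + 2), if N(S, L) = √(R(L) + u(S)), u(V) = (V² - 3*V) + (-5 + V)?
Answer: -532 + √14 ≈ -528.26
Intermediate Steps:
u(V) = -5 + V² - 2*V
N(S, L) = √(-1 + S² - 2*S) (N(S, L) = √(4 + (-5 + S² - 2*S)) = √(-1 + S² - 2*S))
(-918 + N(-3, 12)) + (24*16 + 2) = (-918 + √(-1 + (-3)² - 2*(-3))) + (24*16 + 2) = (-918 + √(-1 + 9 + 6)) + (384 + 2) = (-918 + √14) + 386 = -532 + √14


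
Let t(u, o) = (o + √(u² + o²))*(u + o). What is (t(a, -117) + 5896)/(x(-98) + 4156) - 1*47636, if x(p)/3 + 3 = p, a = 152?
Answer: -183539707/3853 + 35*√36793/3853 ≈ -47634.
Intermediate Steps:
x(p) = -9 + 3*p
t(u, o) = (o + u)*(o + √(o² + u²)) (t(u, o) = (o + √(o² + u²))*(o + u) = (o + u)*(o + √(o² + u²)))
(t(a, -117) + 5896)/(x(-98) + 4156) - 1*47636 = (((-117)² - 117*152 - 117*√((-117)² + 152²) + 152*√((-117)² + 152²)) + 5896)/((-9 + 3*(-98)) + 4156) - 1*47636 = ((13689 - 17784 - 117*√(13689 + 23104) + 152*√(13689 + 23104)) + 5896)/((-9 - 294) + 4156) - 47636 = ((13689 - 17784 - 117*√36793 + 152*√36793) + 5896)/(-303 + 4156) - 47636 = ((-4095 + 35*√36793) + 5896)/3853 - 47636 = (1801 + 35*√36793)*(1/3853) - 47636 = (1801/3853 + 35*√36793/3853) - 47636 = -183539707/3853 + 35*√36793/3853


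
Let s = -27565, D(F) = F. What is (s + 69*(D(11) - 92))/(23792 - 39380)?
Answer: 16577/7794 ≈ 2.1269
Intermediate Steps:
(s + 69*(D(11) - 92))/(23792 - 39380) = (-27565 + 69*(11 - 92))/(23792 - 39380) = (-27565 + 69*(-81))/(-15588) = (-27565 - 5589)*(-1/15588) = -33154*(-1/15588) = 16577/7794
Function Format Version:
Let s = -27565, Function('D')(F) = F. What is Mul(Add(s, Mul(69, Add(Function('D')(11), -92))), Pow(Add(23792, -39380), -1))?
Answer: Rational(16577, 7794) ≈ 2.1269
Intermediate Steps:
Mul(Add(s, Mul(69, Add(Function('D')(11), -92))), Pow(Add(23792, -39380), -1)) = Mul(Add(-27565, Mul(69, Add(11, -92))), Pow(Add(23792, -39380), -1)) = Mul(Add(-27565, Mul(69, -81)), Pow(-15588, -1)) = Mul(Add(-27565, -5589), Rational(-1, 15588)) = Mul(-33154, Rational(-1, 15588)) = Rational(16577, 7794)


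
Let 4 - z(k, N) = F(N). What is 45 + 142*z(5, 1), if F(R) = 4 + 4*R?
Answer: -523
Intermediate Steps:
z(k, N) = -4*N (z(k, N) = 4 - (4 + 4*N) = 4 + (-4 - 4*N) = -4*N)
45 + 142*z(5, 1) = 45 + 142*(-4*1) = 45 + 142*(-4) = 45 - 568 = -523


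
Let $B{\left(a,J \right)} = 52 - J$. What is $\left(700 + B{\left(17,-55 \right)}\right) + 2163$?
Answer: $2970$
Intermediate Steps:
$\left(700 + B{\left(17,-55 \right)}\right) + 2163 = \left(700 + \left(52 - -55\right)\right) + 2163 = \left(700 + \left(52 + 55\right)\right) + 2163 = \left(700 + 107\right) + 2163 = 807 + 2163 = 2970$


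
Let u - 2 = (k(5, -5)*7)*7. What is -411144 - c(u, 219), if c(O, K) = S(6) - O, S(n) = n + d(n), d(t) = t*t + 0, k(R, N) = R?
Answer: -410939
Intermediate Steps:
d(t) = t² (d(t) = t² + 0 = t²)
u = 247 (u = 2 + (5*7)*7 = 2 + 35*7 = 2 + 245 = 247)
S(n) = n + n²
c(O, K) = 42 - O (c(O, K) = 6*(1 + 6) - O = 6*7 - O = 42 - O)
-411144 - c(u, 219) = -411144 - (42 - 1*247) = -411144 - (42 - 247) = -411144 - 1*(-205) = -411144 + 205 = -410939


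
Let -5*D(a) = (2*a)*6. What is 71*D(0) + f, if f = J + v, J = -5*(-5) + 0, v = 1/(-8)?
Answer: 199/8 ≈ 24.875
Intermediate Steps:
v = -⅛ ≈ -0.12500
D(a) = -12*a/5 (D(a) = -2*a*6/5 = -12*a/5)
J = 25 (J = 25 + 0 = 25)
f = 199/8 (f = 25 - ⅛ = 199/8 ≈ 24.875)
71*D(0) + f = 71*(-12/5*0) + 199/8 = 71*0 + 199/8 = 0 + 199/8 = 199/8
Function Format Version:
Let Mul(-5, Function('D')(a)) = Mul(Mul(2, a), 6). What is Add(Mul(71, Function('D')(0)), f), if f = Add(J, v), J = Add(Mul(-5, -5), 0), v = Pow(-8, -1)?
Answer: Rational(199, 8) ≈ 24.875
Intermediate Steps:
v = Rational(-1, 8) ≈ -0.12500
Function('D')(a) = Mul(Rational(-12, 5), a) (Function('D')(a) = Mul(Rational(-1, 5), Mul(Mul(2, a), 6)) = Mul(Rational(-1, 5), Mul(12, a)) = Mul(Rational(-12, 5), a))
J = 25 (J = Add(25, 0) = 25)
f = Rational(199, 8) (f = Add(25, Rational(-1, 8)) = Rational(199, 8) ≈ 24.875)
Add(Mul(71, Function('D')(0)), f) = Add(Mul(71, Mul(Rational(-12, 5), 0)), Rational(199, 8)) = Add(Mul(71, 0), Rational(199, 8)) = Add(0, Rational(199, 8)) = Rational(199, 8)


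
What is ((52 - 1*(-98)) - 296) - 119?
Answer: -265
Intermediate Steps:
((52 - 1*(-98)) - 296) - 119 = ((52 + 98) - 296) - 119 = (150 - 296) - 119 = -146 - 119 = -265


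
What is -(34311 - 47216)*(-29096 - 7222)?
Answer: -468683790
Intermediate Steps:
-(34311 - 47216)*(-29096 - 7222) = -(-12905)*(-36318) = -1*468683790 = -468683790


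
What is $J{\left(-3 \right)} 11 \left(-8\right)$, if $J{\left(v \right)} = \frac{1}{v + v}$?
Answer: $\frac{44}{3} \approx 14.667$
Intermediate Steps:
$J{\left(v \right)} = \frac{1}{2 v}$
$J{\left(-3 \right)} 11 \left(-8\right) = \frac{1}{2 \left(-3\right)} 11 \left(-8\right) = \frac{1}{2} \left(- \frac{1}{3}\right) 11 \left(-8\right) = \left(- \frac{1}{6}\right) 11 \left(-8\right) = \left(- \frac{11}{6}\right) \left(-8\right) = \frac{44}{3}$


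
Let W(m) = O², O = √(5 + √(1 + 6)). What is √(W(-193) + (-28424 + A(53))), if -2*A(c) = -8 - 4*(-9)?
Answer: √(-28433 + √7) ≈ 168.61*I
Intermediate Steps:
O = √(5 + √7) ≈ 2.7651
A(c) = -14 (A(c) = -(-8 - 4*(-9))/2 = -(-8 + 36)/2 = -½*28 = -14)
W(m) = 5 + √7 (W(m) = (√(5 + √7))² = 5 + √7)
√(W(-193) + (-28424 + A(53))) = √((5 + √7) + (-28424 - 14)) = √((5 + √7) - 28438) = √(-28433 + √7)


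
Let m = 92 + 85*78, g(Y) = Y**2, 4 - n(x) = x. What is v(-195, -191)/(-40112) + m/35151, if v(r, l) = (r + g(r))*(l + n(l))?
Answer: -631177057/176247114 ≈ -3.5812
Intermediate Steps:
n(x) = 4 - x
m = 6722 (m = 92 + 6630 = 6722)
v(r, l) = 4*r + 4*r**2 (v(r, l) = (r + r**2)*(l + (4 - l)) = (r + r**2)*4 = 4*r + 4*r**2)
v(-195, -191)/(-40112) + m/35151 = (4*(-195)*(1 - 195))/(-40112) + 6722/35151 = (4*(-195)*(-194))*(-1/40112) + 6722*(1/35151) = 151320*(-1/40112) + 6722/35151 = -18915/5014 + 6722/35151 = -631177057/176247114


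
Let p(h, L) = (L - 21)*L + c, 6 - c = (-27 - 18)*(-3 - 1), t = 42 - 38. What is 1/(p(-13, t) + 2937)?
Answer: 1/2695 ≈ 0.00037106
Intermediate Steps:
t = 4
c = -174 (c = 6 - (-27 - 18)*(-3 - 1) = 6 - (-45)*(-4) = 6 - 1*180 = 6 - 180 = -174)
p(h, L) = -174 + L*(-21 + L) (p(h, L) = (L - 21)*L - 174 = (-21 + L)*L - 174 = L*(-21 + L) - 174 = -174 + L*(-21 + L))
1/(p(-13, t) + 2937) = 1/((-174 + 4**2 - 21*4) + 2937) = 1/((-174 + 16 - 84) + 2937) = 1/(-242 + 2937) = 1/2695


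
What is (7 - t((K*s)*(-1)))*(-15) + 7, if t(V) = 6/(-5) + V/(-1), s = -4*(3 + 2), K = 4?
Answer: -1316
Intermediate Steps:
s = -20 (s = -4*5 = -20)
t(V) = -6/5 - V (t(V) = 6*(-1/5) + V*(-1) = -6/5 - V)
(7 - t((K*s)*(-1)))*(-15) + 7 = (7 - (-6/5 - 4*(-20)*(-1)))*(-15) + 7 = (7 - (-6/5 - (-80)*(-1)))*(-15) + 7 = (7 - (-6/5 - 1*80))*(-15) + 7 = (7 - (-6/5 - 80))*(-15) + 7 = (7 - 1*(-406/5))*(-15) + 7 = (7 + 406/5)*(-15) + 7 = (441/5)*(-15) + 7 = -1323 + 7 = -1316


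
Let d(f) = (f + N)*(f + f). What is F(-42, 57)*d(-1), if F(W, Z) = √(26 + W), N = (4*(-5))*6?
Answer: 968*I ≈ 968.0*I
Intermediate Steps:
N = -120 (N = -20*6 = -120)
d(f) = 2*f*(-120 + f) (d(f) = (f - 120)*(f + f) = (-120 + f)*(2*f) = 2*f*(-120 + f))
F(-42, 57)*d(-1) = √(26 - 42)*(2*(-1)*(-120 - 1)) = √(-16)*(2*(-1)*(-121)) = (4*I)*242 = 968*I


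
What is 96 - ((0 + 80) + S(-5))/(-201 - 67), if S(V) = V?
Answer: 25803/268 ≈ 96.280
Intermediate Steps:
96 - ((0 + 80) + S(-5))/(-201 - 67) = 96 - ((0 + 80) - 5)/(-201 - 67) = 96 - (80 - 5)/(-268) = 96 - 75*(-1)/268 = 96 - 1*(-75/268) = 96 + 75/268 = 25803/268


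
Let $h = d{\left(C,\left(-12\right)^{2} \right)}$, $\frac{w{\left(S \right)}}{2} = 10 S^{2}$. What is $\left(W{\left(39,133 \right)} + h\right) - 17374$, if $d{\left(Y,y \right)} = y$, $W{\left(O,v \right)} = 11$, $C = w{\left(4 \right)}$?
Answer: $-17219$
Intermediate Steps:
$w{\left(S \right)} = 20 S^{2}$ ($w{\left(S \right)} = 2 \cdot 10 S^{2} = 20 S^{2}$)
$C = 320$ ($C = 20 \cdot 4^{2} = 20 \cdot 16 = 320$)
$h = 144$ ($h = \left(-12\right)^{2} = 144$)
$\left(W{\left(39,133 \right)} + h\right) - 17374 = \left(11 + 144\right) - 17374 = 155 - 17374 = -17219$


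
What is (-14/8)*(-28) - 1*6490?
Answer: -6441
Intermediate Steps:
(-14/8)*(-28) - 1*6490 = ((⅛)*(-14))*(-28) - 6490 = -7/4*(-28) - 6490 = 49 - 6490 = -6441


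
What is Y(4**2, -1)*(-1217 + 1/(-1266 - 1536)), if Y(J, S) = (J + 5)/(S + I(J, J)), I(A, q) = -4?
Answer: 4774049/934 ≈ 5111.4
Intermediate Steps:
Y(J, S) = (5 + J)/(-4 + S) (Y(J, S) = (J + 5)/(S - 4) = (5 + J)/(-4 + S))
Y(4**2, -1)*(-1217 + 1/(-1266 - 1536)) = ((5 + 4**2)/(-4 - 1))*(-1217 + 1/(-1266 - 1536)) = ((5 + 16)/(-5))*(-1217 + 1/(-2802)) = (-1/5*21)*(-1217 - 1/2802) = -21/5*(-3410035/2802) = 4774049/934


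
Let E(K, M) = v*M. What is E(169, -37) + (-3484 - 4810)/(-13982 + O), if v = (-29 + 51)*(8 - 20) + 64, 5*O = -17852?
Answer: 324740135/43881 ≈ 7400.5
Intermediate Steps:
O = -17852/5 (O = (⅕)*(-17852) = -17852/5 ≈ -3570.4)
v = -200 (v = 22*(-12) + 64 = -264 + 64 = -200)
E(K, M) = -200*M
E(169, -37) + (-3484 - 4810)/(-13982 + O) = -200*(-37) + (-3484 - 4810)/(-13982 - 17852/5) = 7400 - 8294/(-87762/5) = 7400 - 8294*(-5/87762) = 7400 + 20735/43881 = 324740135/43881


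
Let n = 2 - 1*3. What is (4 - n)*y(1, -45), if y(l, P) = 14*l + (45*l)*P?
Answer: -10055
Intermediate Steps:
y(l, P) = 14*l + 45*P*l
n = -1 (n = 2 - 3 = -1)
(4 - n)*y(1, -45) = (4 - 1*(-1))*(1*(14 + 45*(-45))) = (4 + 1)*(1*(14 - 2025)) = 5*(1*(-2011)) = 5*(-2011) = -10055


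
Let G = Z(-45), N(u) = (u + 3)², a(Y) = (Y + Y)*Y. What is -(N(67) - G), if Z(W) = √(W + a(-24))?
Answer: -4900 + 3*√123 ≈ -4866.7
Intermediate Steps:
a(Y) = 2*Y² (a(Y) = (2*Y)*Y = 2*Y²)
Z(W) = √(1152 + W) (Z(W) = √(W + 2*(-24)²) = √(W + 2*576) = √(W + 1152) = √(1152 + W))
N(u) = (3 + u)²
G = 3*√123 (G = √(1152 - 45) = √1107 = 3*√123 ≈ 33.272)
-(N(67) - G) = -((3 + 67)² - 3*√123) = -(70² - 3*√123) = -(4900 - 3*√123) = -4900 + 3*√123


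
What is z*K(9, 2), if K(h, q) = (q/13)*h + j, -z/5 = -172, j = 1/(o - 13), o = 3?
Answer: 14362/13 ≈ 1104.8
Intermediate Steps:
j = -⅒ (j = 1/(3 - 13) = 1/(-10) = -⅒ ≈ -0.10000)
z = 860 (z = -5*(-172) = 860)
K(h, q) = -⅒ + h*q/13 (K(h, q) = (q/13)*h - ⅒ = h*q/13 - ⅒ = -⅒ + h*q/13)
z*K(9, 2) = 860*(-⅒ + (1/13)*9*2) = 860*(-⅒ + 18/13) = 860*(167/130) = 14362/13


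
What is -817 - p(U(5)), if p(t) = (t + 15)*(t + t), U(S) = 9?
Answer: -1249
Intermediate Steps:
p(t) = 2*t*(15 + t) (p(t) = (15 + t)*(2*t) = 2*t*(15 + t))
-817 - p(U(5)) = -817 - 2*9*(15 + 9) = -817 - 2*9*24 = -817 - 1*432 = -817 - 432 = -1249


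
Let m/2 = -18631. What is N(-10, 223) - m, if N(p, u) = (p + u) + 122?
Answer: 37597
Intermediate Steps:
N(p, u) = 122 + p + u
m = -37262 (m = 2*(-18631) = -37262)
N(-10, 223) - m = (122 - 10 + 223) - 1*(-37262) = 335 + 37262 = 37597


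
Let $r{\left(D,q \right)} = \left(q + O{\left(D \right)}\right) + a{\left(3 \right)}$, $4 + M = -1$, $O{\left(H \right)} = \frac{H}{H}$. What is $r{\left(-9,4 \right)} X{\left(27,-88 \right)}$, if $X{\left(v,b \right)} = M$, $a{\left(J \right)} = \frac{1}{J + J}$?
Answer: $- \frac{155}{6} \approx -25.833$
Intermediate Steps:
$O{\left(H \right)} = 1$
$M = -5$ ($M = -4 - 1 = -5$)
$a{\left(J \right)} = \frac{1}{2 J}$
$X{\left(v,b \right)} = -5$
$r{\left(D,q \right)} = \frac{7}{6} + q$ ($r{\left(D,q \right)} = \left(q + 1\right) + \frac{1}{2 \cdot 3} = \left(1 + q\right) + \frac{1}{2} \cdot \frac{1}{3} = \left(1 + q\right) + \frac{1}{6} = \frac{7}{6} + q$)
$r{\left(-9,4 \right)} X{\left(27,-88 \right)} = \left(\frac{7}{6} + 4\right) \left(-5\right) = \frac{31}{6} \left(-5\right) = - \frac{155}{6}$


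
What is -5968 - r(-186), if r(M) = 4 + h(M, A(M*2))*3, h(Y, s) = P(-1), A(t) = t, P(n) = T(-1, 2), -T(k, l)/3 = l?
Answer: -5954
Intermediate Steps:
T(k, l) = -3*l
P(n) = -6 (P(n) = -3*2 = -6)
h(Y, s) = -6
r(M) = -14 (r(M) = 4 - 6*3 = 4 - 18 = -14)
-5968 - r(-186) = -5968 - 1*(-14) = -5968 + 14 = -5954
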